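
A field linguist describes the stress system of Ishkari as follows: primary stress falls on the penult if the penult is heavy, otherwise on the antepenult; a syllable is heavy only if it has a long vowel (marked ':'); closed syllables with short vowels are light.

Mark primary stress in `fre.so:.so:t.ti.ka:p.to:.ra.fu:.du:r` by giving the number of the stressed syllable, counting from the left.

Weights: 7 ra L, 8 fu: H, 9 du:r H.
The penult (syllable 8, fu:) is heavy, so it takes stress.
Primary stress: syllable 8 → fre.so:.so:t.ti.ka:p.to:.ra.ˈfu:.du:r.

8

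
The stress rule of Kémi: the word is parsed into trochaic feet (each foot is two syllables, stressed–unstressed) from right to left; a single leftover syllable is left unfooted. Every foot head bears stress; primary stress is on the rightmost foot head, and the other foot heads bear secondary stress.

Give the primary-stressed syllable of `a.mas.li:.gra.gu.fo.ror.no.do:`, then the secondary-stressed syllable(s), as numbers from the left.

Parse right to left into trochaic (ˈσσ) feet: a (ˈmas.li:) (ˈgra.gu) (ˈfo.ror) (ˈno.do:). Syllable 1 is left unfooted.
Foot heads (stressed positions): 2, 4, 6, 8.
End Rule Rightmost: primary stress on the rightmost head = syllable 8.
Secondary stress on 2, 4, 6: a.ˌmas.li:.ˌgra.gu.ˌfo.ror.ˈno.do:.

primary 8, secondary 2, 4, 6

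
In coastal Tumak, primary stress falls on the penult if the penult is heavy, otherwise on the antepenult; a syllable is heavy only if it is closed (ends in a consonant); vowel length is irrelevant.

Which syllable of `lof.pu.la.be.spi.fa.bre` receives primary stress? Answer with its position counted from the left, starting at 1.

Weights: 5 spi L, 6 fa L, 7 bre L.
The penult (syllable 6, fa) is light, so stress falls on the antepenult (syllable 5, spi).
Primary stress: syllable 5 → lof.pu.la.be.ˈspi.fa.bre.

5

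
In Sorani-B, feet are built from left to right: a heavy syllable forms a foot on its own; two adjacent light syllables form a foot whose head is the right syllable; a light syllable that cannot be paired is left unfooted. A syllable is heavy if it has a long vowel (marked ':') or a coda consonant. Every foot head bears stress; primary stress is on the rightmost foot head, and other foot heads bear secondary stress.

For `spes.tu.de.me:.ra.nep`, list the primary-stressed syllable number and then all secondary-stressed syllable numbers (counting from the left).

Weights: 1 spes H, 2 tu L, 3 de L, 4 me: H, 5 ra L, 6 nep H.
Parse left to right (heavy = foot alone; LL = one foot; stranded L unfooted): (ˈspes) (tu.ˈde) (ˈme:) ra (ˈnep).
Foot heads: 1, 3, 4, 6.
Primary stress on the rightmost head = syllable 6.
Secondary stress on 1, 3, 4: ˌspes.tu.ˌde.ˌme:.ra.ˈnep.

primary 6, secondary 1, 3, 4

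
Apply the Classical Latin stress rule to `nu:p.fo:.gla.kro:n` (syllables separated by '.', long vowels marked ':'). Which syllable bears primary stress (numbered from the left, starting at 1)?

Classical Latin: stress the penult if heavy (long vowel or closed), else the antepenult.
Weights: 2 fo: H, 3 gla L, 4 kro:n H.
The penult (syllable 3, gla) is light, so stress falls on the antepenult (syllable 2, fo:).
Stress on syllable 2: nu:p.ˈfo:.gla.kro:n.

2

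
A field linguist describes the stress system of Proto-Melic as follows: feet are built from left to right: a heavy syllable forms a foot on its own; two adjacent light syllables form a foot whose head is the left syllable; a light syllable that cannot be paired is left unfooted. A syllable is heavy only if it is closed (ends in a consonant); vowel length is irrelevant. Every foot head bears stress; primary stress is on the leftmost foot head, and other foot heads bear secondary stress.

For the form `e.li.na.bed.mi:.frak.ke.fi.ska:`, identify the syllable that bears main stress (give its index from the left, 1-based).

1

Weights: 1 e L, 2 li L, 3 na L, 4 bed H, 5 mi: L, 6 frak H, 7 ke L, 8 fi L, 9 ska: L.
Parse left to right (heavy = foot alone; LL = one foot; stranded L unfooted): (ˈe.li) na (ˈbed) mi: (ˈfrak) (ˈke.fi) ska:.
Foot heads: 1, 4, 6, 7.
Primary stress on the leftmost head = syllable 1.
Primary stress: syllable 1 → ˈe.li.na.bed.mi:.frak.ke.fi.ska:.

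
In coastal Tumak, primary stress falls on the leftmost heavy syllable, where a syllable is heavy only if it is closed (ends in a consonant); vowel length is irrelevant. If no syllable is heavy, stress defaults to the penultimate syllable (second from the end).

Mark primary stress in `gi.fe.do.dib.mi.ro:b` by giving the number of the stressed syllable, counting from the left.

Weights: 1 gi L, 2 fe L, 3 do L, 4 dib H, 5 mi L, 6 ro:b H.
Heavy syllables in the domain: 4, 6. The leftmost is syllable 4 (dib).
Primary stress: syllable 4 → gi.fe.do.ˈdib.mi.ro:b.

4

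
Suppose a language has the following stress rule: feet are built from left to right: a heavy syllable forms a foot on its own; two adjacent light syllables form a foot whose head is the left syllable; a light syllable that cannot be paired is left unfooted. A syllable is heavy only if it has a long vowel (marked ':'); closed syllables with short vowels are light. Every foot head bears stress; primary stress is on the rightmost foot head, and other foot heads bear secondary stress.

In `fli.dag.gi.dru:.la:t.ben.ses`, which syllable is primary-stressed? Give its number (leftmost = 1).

6

Weights: 1 fli L, 2 dag L, 3 gi L, 4 dru: H, 5 la:t H, 6 ben L, 7 ses L.
Parse left to right (heavy = foot alone; LL = one foot; stranded L unfooted): (ˈfli.dag) gi (ˈdru:) (ˈla:t) (ˈben.ses).
Foot heads: 1, 4, 5, 6.
Primary stress on the rightmost head = syllable 6.
Primary stress: syllable 6 → fli.dag.gi.dru:.la:t.ˈben.ses.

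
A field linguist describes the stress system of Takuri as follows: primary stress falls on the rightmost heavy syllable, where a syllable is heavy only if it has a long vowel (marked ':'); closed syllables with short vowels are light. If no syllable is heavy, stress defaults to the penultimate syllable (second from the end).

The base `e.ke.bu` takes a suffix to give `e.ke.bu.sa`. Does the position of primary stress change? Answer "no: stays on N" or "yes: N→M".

Base `e.ke.bu` (3 syllables):
  Weights: 1 e L, 2 ke L, 3 bu L.
  No heavy syllable in the domain; default to the penultimate syllable (second from the end) = syllable 2.
  → primary stress on syllable 2.
Suffixed `e.ke.bu.sa` (4 syllables):
  Weights: 1 e L, 2 ke L, 3 bu L, 4 sa L.
  No heavy syllable in the domain; default to the penultimate syllable (second from the end) = syllable 3.
  → primary stress on syllable 3.

yes: 2→3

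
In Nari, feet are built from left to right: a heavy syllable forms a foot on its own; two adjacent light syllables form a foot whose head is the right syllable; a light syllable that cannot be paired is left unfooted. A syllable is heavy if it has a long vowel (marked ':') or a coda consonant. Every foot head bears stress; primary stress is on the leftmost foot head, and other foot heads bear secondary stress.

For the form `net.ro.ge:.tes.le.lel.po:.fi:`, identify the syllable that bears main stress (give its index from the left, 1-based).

Weights: 1 net H, 2 ro L, 3 ge: H, 4 tes H, 5 le L, 6 lel H, 7 po: H, 8 fi: H.
Parse left to right (heavy = foot alone; LL = one foot; stranded L unfooted): (ˈnet) ro (ˈge:) (ˈtes) le (ˈlel) (ˈpo:) (ˈfi:).
Foot heads: 1, 3, 4, 6, 7, 8.
Primary stress on the leftmost head = syllable 1.
Primary stress: syllable 1 → ˈnet.ro.ge:.tes.le.lel.po:.fi:.

1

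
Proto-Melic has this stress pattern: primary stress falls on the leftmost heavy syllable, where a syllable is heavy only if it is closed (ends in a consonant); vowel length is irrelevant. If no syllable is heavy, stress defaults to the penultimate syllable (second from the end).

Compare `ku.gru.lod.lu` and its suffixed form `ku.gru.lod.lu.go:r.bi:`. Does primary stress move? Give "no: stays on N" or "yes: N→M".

Base `ku.gru.lod.lu` (4 syllables):
  Weights: 1 ku L, 2 gru L, 3 lod H, 4 lu L.
  Heavy syllables in the domain: 3. The leftmost is syllable 3 (lod).
  → primary stress on syllable 3.
Suffixed `ku.gru.lod.lu.go:r.bi:` (6 syllables):
  Weights: 1 ku L, 2 gru L, 3 lod H, 4 lu L, 5 go:r H, 6 bi: L.
  Heavy syllables in the domain: 3, 5. The leftmost is syllable 3 (lod).
  → primary stress on syllable 3.

no: stays on 3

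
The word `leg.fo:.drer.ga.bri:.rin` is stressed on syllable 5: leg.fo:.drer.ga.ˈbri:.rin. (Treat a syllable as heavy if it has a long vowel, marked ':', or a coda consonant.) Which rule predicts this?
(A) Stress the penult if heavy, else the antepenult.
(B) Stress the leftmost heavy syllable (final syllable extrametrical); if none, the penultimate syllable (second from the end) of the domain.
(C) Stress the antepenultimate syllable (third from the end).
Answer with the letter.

Rule A → syllable 5 ✓.
Rule B → syllable 1 (observed: 5).
Rule C → syllable 4 (observed: 5).

A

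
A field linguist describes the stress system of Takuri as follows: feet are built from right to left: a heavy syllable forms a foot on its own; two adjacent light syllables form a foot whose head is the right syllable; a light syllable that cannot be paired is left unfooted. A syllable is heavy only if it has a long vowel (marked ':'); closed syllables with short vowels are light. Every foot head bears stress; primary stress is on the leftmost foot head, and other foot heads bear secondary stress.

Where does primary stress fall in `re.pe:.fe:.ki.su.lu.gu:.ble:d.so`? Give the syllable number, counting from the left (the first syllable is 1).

Weights: 1 re L, 2 pe: H, 3 fe: H, 4 ki L, 5 su L, 6 lu L, 7 gu: H, 8 ble:d H, 9 so L.
Parse right to left (heavy = foot alone; LL = one foot; stranded L unfooted): re (ˈpe:) (ˈfe:) ki (su.ˈlu) (ˈgu:) (ˈble:d) so.
Foot heads: 2, 3, 6, 7, 8.
Primary stress on the leftmost head = syllable 2.
Primary stress: syllable 2 → re.ˈpe:.fe:.ki.su.lu.gu:.ble:d.so.

2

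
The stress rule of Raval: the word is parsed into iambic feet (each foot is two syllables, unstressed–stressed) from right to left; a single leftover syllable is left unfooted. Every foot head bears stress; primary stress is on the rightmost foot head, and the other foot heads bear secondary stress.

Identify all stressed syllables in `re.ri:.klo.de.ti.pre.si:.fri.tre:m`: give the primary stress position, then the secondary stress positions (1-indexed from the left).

primary 9, secondary 3, 5, 7

Parse right to left into iambic (σˈσ) feet: re (ri:.ˈklo) (de.ˈti) (pre.ˈsi:) (fri.ˈtre:m). Syllable 1 is left unfooted.
Foot heads (stressed positions): 3, 5, 7, 9.
End Rule Rightmost: primary stress on the rightmost head = syllable 9.
Secondary stress on 3, 5, 7: re.ri:.ˌklo.de.ˌti.pre.ˌsi:.fri.ˈtre:m.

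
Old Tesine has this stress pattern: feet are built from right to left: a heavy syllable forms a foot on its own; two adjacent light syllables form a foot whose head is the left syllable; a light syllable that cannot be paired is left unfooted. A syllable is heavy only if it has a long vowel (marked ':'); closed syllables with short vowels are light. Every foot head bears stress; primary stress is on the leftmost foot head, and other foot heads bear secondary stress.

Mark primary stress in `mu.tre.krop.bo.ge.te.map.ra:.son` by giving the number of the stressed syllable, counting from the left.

2

Weights: 1 mu L, 2 tre L, 3 krop L, 4 bo L, 5 ge L, 6 te L, 7 map L, 8 ra: H, 9 son L.
Parse right to left (heavy = foot alone; LL = one foot; stranded L unfooted): mu (ˈtre.krop) (ˈbo.ge) (ˈte.map) (ˈra:) son.
Foot heads: 2, 4, 6, 8.
Primary stress on the leftmost head = syllable 2.
Primary stress: syllable 2 → mu.ˈtre.krop.bo.ge.te.map.ra:.son.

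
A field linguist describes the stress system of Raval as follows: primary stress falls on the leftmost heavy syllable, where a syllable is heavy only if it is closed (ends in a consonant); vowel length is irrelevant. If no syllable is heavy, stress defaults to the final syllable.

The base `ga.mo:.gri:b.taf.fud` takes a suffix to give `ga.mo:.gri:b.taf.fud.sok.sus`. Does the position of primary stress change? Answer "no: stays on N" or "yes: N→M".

no: stays on 3

Base `ga.mo:.gri:b.taf.fud` (5 syllables):
  Weights: 1 ga L, 2 mo: L, 3 gri:b H, 4 taf H, 5 fud H.
  Heavy syllables in the domain: 3, 4, 5. The leftmost is syllable 3 (gri:b).
  → primary stress on syllable 3.
Suffixed `ga.mo:.gri:b.taf.fud.sok.sus` (7 syllables):
  Weights: 1 ga L, 2 mo: L, 3 gri:b H, 4 taf H, 5 fud H, 6 sok H, 7 sus H.
  Heavy syllables in the domain: 3, 4, 5, 6, 7. The leftmost is syllable 3 (gri:b).
  → primary stress on syllable 3.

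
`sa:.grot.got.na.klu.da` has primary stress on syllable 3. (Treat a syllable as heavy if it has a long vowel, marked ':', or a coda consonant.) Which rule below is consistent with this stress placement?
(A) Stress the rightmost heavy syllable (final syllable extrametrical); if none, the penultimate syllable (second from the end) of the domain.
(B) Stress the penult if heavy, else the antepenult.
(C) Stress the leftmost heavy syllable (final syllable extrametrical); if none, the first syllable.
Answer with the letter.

Rule A → syllable 3 ✓.
Rule B → syllable 4 (observed: 3).
Rule C → syllable 1 (observed: 3).

A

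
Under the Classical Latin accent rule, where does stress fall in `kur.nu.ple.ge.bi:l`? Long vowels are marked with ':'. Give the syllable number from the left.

Classical Latin: stress the penult if heavy (long vowel or closed), else the antepenult.
Weights: 3 ple L, 4 ge L, 5 bi:l H.
The penult (syllable 4, ge) is light, so stress falls on the antepenult (syllable 3, ple).
Stress on syllable 3: kur.nu.ˈple.ge.bi:l.

3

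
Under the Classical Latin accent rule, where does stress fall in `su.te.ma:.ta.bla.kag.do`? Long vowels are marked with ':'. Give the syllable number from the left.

6

Classical Latin: stress the penult if heavy (long vowel or closed), else the antepenult.
Weights: 5 bla L, 6 kag H, 7 do L.
The penult (syllable 6, kag) is heavy, so it takes stress.
Stress on syllable 6: su.te.ma:.ta.bla.ˈkag.do.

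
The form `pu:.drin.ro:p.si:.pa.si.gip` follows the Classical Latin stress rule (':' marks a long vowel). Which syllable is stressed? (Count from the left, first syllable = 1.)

Classical Latin: stress the penult if heavy (long vowel or closed), else the antepenult.
Weights: 5 pa L, 6 si L, 7 gip H.
The penult (syllable 6, si) is light, so stress falls on the antepenult (syllable 5, pa).
Stress on syllable 5: pu:.drin.ro:p.si:.ˈpa.si.gip.

5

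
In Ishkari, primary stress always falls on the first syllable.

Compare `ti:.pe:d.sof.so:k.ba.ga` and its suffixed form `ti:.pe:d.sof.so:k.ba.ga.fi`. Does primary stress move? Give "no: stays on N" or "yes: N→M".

Base `ti:.pe:d.sof.so:k.ba.ga` (6 syllables):
  The word has 6 syllables; the first syllable is syllable 1 (ti:).
  → primary stress on syllable 1.
Suffixed `ti:.pe:d.sof.so:k.ba.ga.fi` (7 syllables):
  The word has 7 syllables; the first syllable is syllable 1 (ti:).
  → primary stress on syllable 1.

no: stays on 1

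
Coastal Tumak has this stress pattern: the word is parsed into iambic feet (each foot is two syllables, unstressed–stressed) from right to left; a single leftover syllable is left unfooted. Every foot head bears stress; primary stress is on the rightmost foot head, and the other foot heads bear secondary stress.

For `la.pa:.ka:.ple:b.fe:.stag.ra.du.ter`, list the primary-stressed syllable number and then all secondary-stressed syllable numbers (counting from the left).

primary 9, secondary 3, 5, 7

Parse right to left into iambic (σˈσ) feet: la (pa:.ˈka:) (ple:b.ˈfe:) (stag.ˈra) (du.ˈter). Syllable 1 is left unfooted.
Foot heads (stressed positions): 3, 5, 7, 9.
End Rule Rightmost: primary stress on the rightmost head = syllable 9.
Secondary stress on 3, 5, 7: la.pa:.ˌka:.ple:b.ˌfe:.stag.ˌra.du.ˈter.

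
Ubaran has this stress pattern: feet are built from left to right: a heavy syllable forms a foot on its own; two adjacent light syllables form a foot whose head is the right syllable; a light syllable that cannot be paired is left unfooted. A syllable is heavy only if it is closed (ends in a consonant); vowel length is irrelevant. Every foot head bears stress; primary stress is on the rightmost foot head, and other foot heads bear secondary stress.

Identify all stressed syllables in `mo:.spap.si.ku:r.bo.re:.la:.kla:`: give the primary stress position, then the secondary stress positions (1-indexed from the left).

Weights: 1 mo: L, 2 spap H, 3 si L, 4 ku:r H, 5 bo L, 6 re: L, 7 la: L, 8 kla: L.
Parse left to right (heavy = foot alone; LL = one foot; stranded L unfooted): mo: (ˈspap) si (ˈku:r) (bo.ˈre:) (la:.ˈkla:).
Foot heads: 2, 4, 6, 8.
Primary stress on the rightmost head = syllable 8.
Secondary stress on 2, 4, 6: mo:.ˌspap.si.ˌku:r.bo.ˌre:.la:.ˈkla:.

primary 8, secondary 2, 4, 6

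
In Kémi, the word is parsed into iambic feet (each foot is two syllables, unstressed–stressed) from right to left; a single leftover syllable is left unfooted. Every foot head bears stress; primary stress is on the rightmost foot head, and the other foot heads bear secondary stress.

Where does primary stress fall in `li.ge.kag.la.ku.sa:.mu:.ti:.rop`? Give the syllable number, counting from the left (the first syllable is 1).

9

Parse right to left into iambic (σˈσ) feet: li (ge.ˈkag) (la.ˈku) (sa:.ˈmu:) (ti:.ˈrop). Syllable 1 is left unfooted.
Foot heads (stressed positions): 3, 5, 7, 9.
End Rule Rightmost: primary stress on the rightmost head = syllable 9.
Primary stress: syllable 9 → li.ge.kag.la.ku.sa:.mu:.ti:.ˈrop.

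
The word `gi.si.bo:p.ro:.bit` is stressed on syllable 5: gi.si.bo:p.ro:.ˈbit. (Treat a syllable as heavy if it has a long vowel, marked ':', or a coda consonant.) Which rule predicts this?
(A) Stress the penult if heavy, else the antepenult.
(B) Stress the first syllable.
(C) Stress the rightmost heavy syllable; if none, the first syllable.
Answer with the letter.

Rule A → syllable 4 (observed: 5).
Rule B → syllable 1 (observed: 5).
Rule C → syllable 5 ✓.

C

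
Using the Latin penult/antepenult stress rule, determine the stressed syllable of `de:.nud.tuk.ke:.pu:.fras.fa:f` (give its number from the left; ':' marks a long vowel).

Classical Latin: stress the penult if heavy (long vowel or closed), else the antepenult.
Weights: 5 pu: H, 6 fras H, 7 fa:f H.
The penult (syllable 6, fras) is heavy, so it takes stress.
Stress on syllable 6: de:.nud.tuk.ke:.pu:.ˈfras.fa:f.

6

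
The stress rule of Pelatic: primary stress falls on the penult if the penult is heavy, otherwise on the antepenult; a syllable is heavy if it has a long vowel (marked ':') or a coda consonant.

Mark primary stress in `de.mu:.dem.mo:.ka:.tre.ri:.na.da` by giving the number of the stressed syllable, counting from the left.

7

Weights: 7 ri: H, 8 na L, 9 da L.
The penult (syllable 8, na) is light, so stress falls on the antepenult (syllable 7, ri:).
Primary stress: syllable 7 → de.mu:.dem.mo:.ka:.tre.ˈri:.na.da.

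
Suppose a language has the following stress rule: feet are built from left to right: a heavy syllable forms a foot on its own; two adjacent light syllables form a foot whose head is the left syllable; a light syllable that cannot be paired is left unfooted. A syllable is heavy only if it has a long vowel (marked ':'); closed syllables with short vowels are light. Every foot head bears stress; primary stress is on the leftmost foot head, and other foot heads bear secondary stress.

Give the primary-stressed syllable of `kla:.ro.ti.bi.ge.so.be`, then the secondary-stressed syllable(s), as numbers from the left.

primary 1, secondary 2, 4, 6

Weights: 1 kla: H, 2 ro L, 3 ti L, 4 bi L, 5 ge L, 6 so L, 7 be L.
Parse left to right (heavy = foot alone; LL = one foot; stranded L unfooted): (ˈkla:) (ˈro.ti) (ˈbi.ge) (ˈso.be).
Foot heads: 1, 2, 4, 6.
Primary stress on the leftmost head = syllable 1.
Secondary stress on 2, 4, 6: ˈkla:.ˌro.ti.ˌbi.ge.ˌso.be.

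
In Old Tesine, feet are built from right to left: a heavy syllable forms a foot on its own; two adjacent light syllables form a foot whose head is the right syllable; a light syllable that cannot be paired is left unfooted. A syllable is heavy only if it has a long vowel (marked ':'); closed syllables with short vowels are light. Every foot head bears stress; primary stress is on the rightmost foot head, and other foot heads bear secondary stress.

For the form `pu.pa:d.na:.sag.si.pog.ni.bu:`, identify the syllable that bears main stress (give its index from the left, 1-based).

8

Weights: 1 pu L, 2 pa:d H, 3 na: H, 4 sag L, 5 si L, 6 pog L, 7 ni L, 8 bu: H.
Parse right to left (heavy = foot alone; LL = one foot; stranded L unfooted): pu (ˈpa:d) (ˈna:) (sag.ˈsi) (pog.ˈni) (ˈbu:).
Foot heads: 2, 3, 5, 7, 8.
Primary stress on the rightmost head = syllable 8.
Primary stress: syllable 8 → pu.pa:d.na:.sag.si.pog.ni.ˈbu:.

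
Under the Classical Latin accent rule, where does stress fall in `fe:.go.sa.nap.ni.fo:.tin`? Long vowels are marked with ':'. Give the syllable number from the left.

6

Classical Latin: stress the penult if heavy (long vowel or closed), else the antepenult.
Weights: 5 ni L, 6 fo: H, 7 tin H.
The penult (syllable 6, fo:) is heavy, so it takes stress.
Stress on syllable 6: fe:.go.sa.nap.ni.ˈfo:.tin.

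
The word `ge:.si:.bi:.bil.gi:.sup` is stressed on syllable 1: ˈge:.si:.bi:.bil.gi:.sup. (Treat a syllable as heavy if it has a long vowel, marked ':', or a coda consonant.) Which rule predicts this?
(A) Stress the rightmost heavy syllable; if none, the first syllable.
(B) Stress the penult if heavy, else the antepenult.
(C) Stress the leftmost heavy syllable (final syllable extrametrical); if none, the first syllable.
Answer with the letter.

C

Rule A → syllable 6 (observed: 1).
Rule B → syllable 5 (observed: 1).
Rule C → syllable 1 ✓.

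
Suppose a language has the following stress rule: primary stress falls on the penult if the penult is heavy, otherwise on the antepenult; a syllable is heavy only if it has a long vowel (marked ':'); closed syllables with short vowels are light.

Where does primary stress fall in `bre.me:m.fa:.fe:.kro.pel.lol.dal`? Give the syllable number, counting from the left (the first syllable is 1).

6

Weights: 6 pel L, 7 lol L, 8 dal L.
The penult (syllable 7, lol) is light, so stress falls on the antepenult (syllable 6, pel).
Primary stress: syllable 6 → bre.me:m.fa:.fe:.kro.ˈpel.lol.dal.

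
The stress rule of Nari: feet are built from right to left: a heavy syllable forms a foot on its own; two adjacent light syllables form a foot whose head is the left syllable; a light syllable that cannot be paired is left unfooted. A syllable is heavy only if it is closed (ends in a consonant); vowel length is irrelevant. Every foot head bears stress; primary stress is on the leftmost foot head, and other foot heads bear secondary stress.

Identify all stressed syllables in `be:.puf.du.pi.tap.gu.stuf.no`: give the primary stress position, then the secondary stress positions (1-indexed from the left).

Weights: 1 be: L, 2 puf H, 3 du L, 4 pi L, 5 tap H, 6 gu L, 7 stuf H, 8 no L.
Parse right to left (heavy = foot alone; LL = one foot; stranded L unfooted): be: (ˈpuf) (ˈdu.pi) (ˈtap) gu (ˈstuf) no.
Foot heads: 2, 3, 5, 7.
Primary stress on the leftmost head = syllable 2.
Secondary stress on 3, 5, 7: be:.ˈpuf.ˌdu.pi.ˌtap.gu.ˌstuf.no.

primary 2, secondary 3, 5, 7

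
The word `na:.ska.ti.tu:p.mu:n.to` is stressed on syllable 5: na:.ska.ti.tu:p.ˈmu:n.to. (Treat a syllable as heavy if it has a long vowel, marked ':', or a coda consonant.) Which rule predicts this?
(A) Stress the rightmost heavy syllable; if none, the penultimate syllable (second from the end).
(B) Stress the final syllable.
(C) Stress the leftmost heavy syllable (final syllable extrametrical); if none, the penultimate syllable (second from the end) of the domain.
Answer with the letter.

A

Rule A → syllable 5 ✓.
Rule B → syllable 6 (observed: 5).
Rule C → syllable 1 (observed: 5).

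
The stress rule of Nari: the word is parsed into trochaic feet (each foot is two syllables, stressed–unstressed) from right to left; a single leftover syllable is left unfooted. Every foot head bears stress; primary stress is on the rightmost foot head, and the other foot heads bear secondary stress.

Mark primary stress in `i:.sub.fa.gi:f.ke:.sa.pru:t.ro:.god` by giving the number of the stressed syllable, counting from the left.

8

Parse right to left into trochaic (ˈσσ) feet: i: (ˈsub.fa) (ˈgi:f.ke:) (ˈsa.pru:t) (ˈro:.god). Syllable 1 is left unfooted.
Foot heads (stressed positions): 2, 4, 6, 8.
End Rule Rightmost: primary stress on the rightmost head = syllable 8.
Primary stress: syllable 8 → i:.sub.fa.gi:f.ke:.sa.pru:t.ˈro:.god.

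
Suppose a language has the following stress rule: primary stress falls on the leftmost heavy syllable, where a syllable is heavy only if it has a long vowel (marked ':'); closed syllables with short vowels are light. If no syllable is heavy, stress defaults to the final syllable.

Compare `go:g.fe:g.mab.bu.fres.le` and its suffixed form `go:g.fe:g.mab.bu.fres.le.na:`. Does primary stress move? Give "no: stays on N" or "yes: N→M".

no: stays on 1

Base `go:g.fe:g.mab.bu.fres.le` (6 syllables):
  Weights: 1 go:g H, 2 fe:g H, 3 mab L, 4 bu L, 5 fres L, 6 le L.
  Heavy syllables in the domain: 1, 2. The leftmost is syllable 1 (go:g).
  → primary stress on syllable 1.
Suffixed `go:g.fe:g.mab.bu.fres.le.na:` (7 syllables):
  Weights: 1 go:g H, 2 fe:g H, 3 mab L, 4 bu L, 5 fres L, 6 le L, 7 na: H.
  Heavy syllables in the domain: 1, 2, 7. The leftmost is syllable 1 (go:g).
  → primary stress on syllable 1.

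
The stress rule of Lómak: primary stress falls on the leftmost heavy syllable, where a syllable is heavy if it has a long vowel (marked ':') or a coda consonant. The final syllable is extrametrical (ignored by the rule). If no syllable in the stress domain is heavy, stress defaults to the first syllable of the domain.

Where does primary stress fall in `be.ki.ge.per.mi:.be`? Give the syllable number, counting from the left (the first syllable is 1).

4

The final syllable (6, be) is extrametrical; the stress domain is syllables 1–5.
Weights: 1 be L, 2 ki L, 3 ge L, 4 per H, 5 mi: H.
Heavy syllables in the domain: 4, 5. The leftmost is syllable 4 (per).
Primary stress: syllable 4 → be.ki.ge.ˈper.mi:.be.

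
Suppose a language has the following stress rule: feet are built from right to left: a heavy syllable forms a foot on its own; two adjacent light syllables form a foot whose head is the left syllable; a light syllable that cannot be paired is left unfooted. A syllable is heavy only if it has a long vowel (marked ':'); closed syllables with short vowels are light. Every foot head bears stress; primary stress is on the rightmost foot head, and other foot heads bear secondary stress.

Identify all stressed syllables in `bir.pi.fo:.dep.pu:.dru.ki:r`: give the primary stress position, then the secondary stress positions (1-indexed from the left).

primary 7, secondary 1, 3, 5

Weights: 1 bir L, 2 pi L, 3 fo: H, 4 dep L, 5 pu: H, 6 dru L, 7 ki:r H.
Parse right to left (heavy = foot alone; LL = one foot; stranded L unfooted): (ˈbir.pi) (ˈfo:) dep (ˈpu:) dru (ˈki:r).
Foot heads: 1, 3, 5, 7.
Primary stress on the rightmost head = syllable 7.
Secondary stress on 1, 3, 5: ˌbir.pi.ˌfo:.dep.ˌpu:.dru.ˈki:r.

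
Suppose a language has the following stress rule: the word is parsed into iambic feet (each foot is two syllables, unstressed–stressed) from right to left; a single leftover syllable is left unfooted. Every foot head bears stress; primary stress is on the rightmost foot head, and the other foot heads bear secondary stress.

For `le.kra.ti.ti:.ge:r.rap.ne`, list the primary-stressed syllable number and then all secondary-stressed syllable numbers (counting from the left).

Parse right to left into iambic (σˈσ) feet: le (kra.ˈti) (ti:.ˈge:r) (rap.ˈne). Syllable 1 is left unfooted.
Foot heads (stressed positions): 3, 5, 7.
End Rule Rightmost: primary stress on the rightmost head = syllable 7.
Secondary stress on 3, 5: le.kra.ˌti.ti:.ˌge:r.rap.ˈne.

primary 7, secondary 3, 5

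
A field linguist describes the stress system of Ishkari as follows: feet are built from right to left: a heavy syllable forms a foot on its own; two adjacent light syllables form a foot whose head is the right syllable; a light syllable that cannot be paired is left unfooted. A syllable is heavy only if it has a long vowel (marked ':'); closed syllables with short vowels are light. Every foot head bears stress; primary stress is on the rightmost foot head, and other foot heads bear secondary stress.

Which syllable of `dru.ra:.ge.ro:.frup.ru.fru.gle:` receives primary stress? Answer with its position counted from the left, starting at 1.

Weights: 1 dru L, 2 ra: H, 3 ge L, 4 ro: H, 5 frup L, 6 ru L, 7 fru L, 8 gle: H.
Parse right to left (heavy = foot alone; LL = one foot; stranded L unfooted): dru (ˈra:) ge (ˈro:) frup (ru.ˈfru) (ˈgle:).
Foot heads: 2, 4, 7, 8.
Primary stress on the rightmost head = syllable 8.
Primary stress: syllable 8 → dru.ra:.ge.ro:.frup.ru.fru.ˈgle:.

8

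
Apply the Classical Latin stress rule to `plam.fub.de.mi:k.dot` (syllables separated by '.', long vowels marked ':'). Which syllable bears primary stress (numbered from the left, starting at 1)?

Classical Latin: stress the penult if heavy (long vowel or closed), else the antepenult.
Weights: 3 de L, 4 mi:k H, 5 dot H.
The penult (syllable 4, mi:k) is heavy, so it takes stress.
Stress on syllable 4: plam.fub.de.ˈmi:k.dot.

4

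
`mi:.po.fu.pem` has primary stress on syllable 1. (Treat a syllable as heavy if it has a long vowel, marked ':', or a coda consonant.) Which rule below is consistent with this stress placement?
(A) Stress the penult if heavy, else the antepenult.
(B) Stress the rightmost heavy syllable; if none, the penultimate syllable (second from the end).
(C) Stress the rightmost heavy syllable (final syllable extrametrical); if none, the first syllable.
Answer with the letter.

C

Rule A → syllable 2 (observed: 1).
Rule B → syllable 4 (observed: 1).
Rule C → syllable 1 ✓.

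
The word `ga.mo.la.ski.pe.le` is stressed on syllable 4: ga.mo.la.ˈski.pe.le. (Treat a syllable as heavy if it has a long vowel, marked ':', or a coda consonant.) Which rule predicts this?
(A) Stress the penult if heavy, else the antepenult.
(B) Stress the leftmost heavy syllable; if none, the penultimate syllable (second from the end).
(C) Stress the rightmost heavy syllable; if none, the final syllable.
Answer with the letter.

Rule A → syllable 4 ✓.
Rule B → syllable 5 (observed: 4).
Rule C → syllable 6 (observed: 4).

A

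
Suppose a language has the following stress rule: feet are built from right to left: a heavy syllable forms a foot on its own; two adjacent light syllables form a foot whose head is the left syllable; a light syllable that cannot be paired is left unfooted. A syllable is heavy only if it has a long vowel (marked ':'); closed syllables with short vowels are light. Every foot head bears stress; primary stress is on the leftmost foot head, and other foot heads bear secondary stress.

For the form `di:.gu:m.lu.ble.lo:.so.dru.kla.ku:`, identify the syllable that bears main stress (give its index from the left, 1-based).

1

Weights: 1 di: H, 2 gu:m H, 3 lu L, 4 ble L, 5 lo: H, 6 so L, 7 dru L, 8 kla L, 9 ku: H.
Parse right to left (heavy = foot alone; LL = one foot; stranded L unfooted): (ˈdi:) (ˈgu:m) (ˈlu.ble) (ˈlo:) so (ˈdru.kla) (ˈku:).
Foot heads: 1, 2, 3, 5, 7, 9.
Primary stress on the leftmost head = syllable 1.
Primary stress: syllable 1 → ˈdi:.gu:m.lu.ble.lo:.so.dru.kla.ku:.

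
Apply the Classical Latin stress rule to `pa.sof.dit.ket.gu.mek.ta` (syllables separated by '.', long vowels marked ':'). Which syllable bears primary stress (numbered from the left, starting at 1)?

6

Classical Latin: stress the penult if heavy (long vowel or closed), else the antepenult.
Weights: 5 gu L, 6 mek H, 7 ta L.
The penult (syllable 6, mek) is heavy, so it takes stress.
Stress on syllable 6: pa.sof.dit.ket.gu.ˈmek.ta.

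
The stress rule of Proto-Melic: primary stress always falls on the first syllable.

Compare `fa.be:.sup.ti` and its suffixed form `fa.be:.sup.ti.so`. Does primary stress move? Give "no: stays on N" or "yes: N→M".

Base `fa.be:.sup.ti` (4 syllables):
  The word has 4 syllables; the first syllable is syllable 1 (fa).
  → primary stress on syllable 1.
Suffixed `fa.be:.sup.ti.so` (5 syllables):
  The word has 5 syllables; the first syllable is syllable 1 (fa).
  → primary stress on syllable 1.

no: stays on 1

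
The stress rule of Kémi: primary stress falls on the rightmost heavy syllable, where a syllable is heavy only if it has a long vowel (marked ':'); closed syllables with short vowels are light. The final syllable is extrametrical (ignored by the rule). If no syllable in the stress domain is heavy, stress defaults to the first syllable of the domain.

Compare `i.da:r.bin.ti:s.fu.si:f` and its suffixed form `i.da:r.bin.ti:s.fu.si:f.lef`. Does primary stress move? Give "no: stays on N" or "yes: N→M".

yes: 4→6

Base `i.da:r.bin.ti:s.fu.si:f` (6 syllables):
  The final syllable (6, si:f) is extrametrical; the stress domain is syllables 1–5.
  Weights: 1 i L, 2 da:r H, 3 bin L, 4 ti:s H, 5 fu L.
  Heavy syllables in the domain: 2, 4. The rightmost is syllable 4 (ti:s).
  → primary stress on syllable 4.
Suffixed `i.da:r.bin.ti:s.fu.si:f.lef` (7 syllables):
  The final syllable (7, lef) is extrametrical; the stress domain is syllables 1–6.
  Weights: 1 i L, 2 da:r H, 3 bin L, 4 ti:s H, 5 fu L, 6 si:f H.
  Heavy syllables in the domain: 2, 4, 6. The rightmost is syllable 6 (si:f).
  → primary stress on syllable 6.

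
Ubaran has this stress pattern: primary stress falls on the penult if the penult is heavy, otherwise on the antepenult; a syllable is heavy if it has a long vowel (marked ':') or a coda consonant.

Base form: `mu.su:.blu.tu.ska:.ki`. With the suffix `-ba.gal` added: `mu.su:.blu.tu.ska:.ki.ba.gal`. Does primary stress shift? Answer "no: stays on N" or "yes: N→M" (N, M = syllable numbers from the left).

Base `mu.su:.blu.tu.ska:.ki` (6 syllables):
  Weights: 4 tu L, 5 ska: H, 6 ki L.
  The penult (syllable 5, ska:) is heavy, so it takes stress.
  → primary stress on syllable 5.
Suffixed `mu.su:.blu.tu.ska:.ki.ba.gal` (8 syllables):
  Weights: 6 ki L, 7 ba L, 8 gal H.
  The penult (syllable 7, ba) is light, so stress falls on the antepenult (syllable 6, ki).
  → primary stress on syllable 6.

yes: 5→6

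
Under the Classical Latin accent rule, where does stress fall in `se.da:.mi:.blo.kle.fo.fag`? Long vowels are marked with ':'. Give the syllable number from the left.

Classical Latin: stress the penult if heavy (long vowel or closed), else the antepenult.
Weights: 5 kle L, 6 fo L, 7 fag H.
The penult (syllable 6, fo) is light, so stress falls on the antepenult (syllable 5, kle).
Stress on syllable 5: se.da:.mi:.blo.ˈkle.fo.fag.

5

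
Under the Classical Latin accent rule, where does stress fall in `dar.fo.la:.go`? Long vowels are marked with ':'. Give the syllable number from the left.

3

Classical Latin: stress the penult if heavy (long vowel or closed), else the antepenult.
Weights: 2 fo L, 3 la: H, 4 go L.
The penult (syllable 3, la:) is heavy, so it takes stress.
Stress on syllable 3: dar.fo.ˈla:.go.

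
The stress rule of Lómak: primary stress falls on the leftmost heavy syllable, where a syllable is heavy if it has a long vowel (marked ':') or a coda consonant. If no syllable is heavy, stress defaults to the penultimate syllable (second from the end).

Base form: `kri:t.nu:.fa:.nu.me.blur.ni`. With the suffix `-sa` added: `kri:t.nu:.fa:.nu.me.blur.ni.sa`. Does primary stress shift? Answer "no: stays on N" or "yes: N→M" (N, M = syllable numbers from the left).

Base `kri:t.nu:.fa:.nu.me.blur.ni` (7 syllables):
  Weights: 1 kri:t H, 2 nu: H, 3 fa: H, 4 nu L, 5 me L, 6 blur H, 7 ni L.
  Heavy syllables in the domain: 1, 2, 3, 6. The leftmost is syllable 1 (kri:t).
  → primary stress on syllable 1.
Suffixed `kri:t.nu:.fa:.nu.me.blur.ni.sa` (8 syllables):
  Weights: 1 kri:t H, 2 nu: H, 3 fa: H, 4 nu L, 5 me L, 6 blur H, 7 ni L, 8 sa L.
  Heavy syllables in the domain: 1, 2, 3, 6. The leftmost is syllable 1 (kri:t).
  → primary stress on syllable 1.

no: stays on 1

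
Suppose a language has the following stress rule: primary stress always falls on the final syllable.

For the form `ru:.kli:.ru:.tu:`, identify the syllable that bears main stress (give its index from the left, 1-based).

4

The word has 4 syllables; the final syllable is syllable 4 (tu:).
Primary stress: syllable 4 → ru:.kli:.ru:.ˈtu:.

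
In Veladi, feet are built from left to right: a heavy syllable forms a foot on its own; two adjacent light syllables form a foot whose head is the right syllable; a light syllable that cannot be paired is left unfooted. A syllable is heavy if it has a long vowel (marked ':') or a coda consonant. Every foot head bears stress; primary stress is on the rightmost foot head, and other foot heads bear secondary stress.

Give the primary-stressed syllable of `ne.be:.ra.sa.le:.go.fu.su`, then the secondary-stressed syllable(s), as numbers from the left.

Weights: 1 ne L, 2 be: H, 3 ra L, 4 sa L, 5 le: H, 6 go L, 7 fu L, 8 su L.
Parse left to right (heavy = foot alone; LL = one foot; stranded L unfooted): ne (ˈbe:) (ra.ˈsa) (ˈle:) (go.ˈfu) su.
Foot heads: 2, 4, 5, 7.
Primary stress on the rightmost head = syllable 7.
Secondary stress on 2, 4, 5: ne.ˌbe:.ra.ˌsa.ˌle:.go.ˈfu.su.

primary 7, secondary 2, 4, 5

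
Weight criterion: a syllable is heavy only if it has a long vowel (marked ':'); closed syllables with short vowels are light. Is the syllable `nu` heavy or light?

`nu`: short vowel, open (no coda). Short vowel → light.

light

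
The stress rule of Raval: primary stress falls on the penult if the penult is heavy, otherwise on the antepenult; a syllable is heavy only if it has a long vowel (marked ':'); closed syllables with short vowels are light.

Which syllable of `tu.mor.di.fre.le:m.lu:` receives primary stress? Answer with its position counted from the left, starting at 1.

5

Weights: 4 fre L, 5 le:m H, 6 lu: H.
The penult (syllable 5, le:m) is heavy, so it takes stress.
Primary stress: syllable 5 → tu.mor.di.fre.ˈle:m.lu:.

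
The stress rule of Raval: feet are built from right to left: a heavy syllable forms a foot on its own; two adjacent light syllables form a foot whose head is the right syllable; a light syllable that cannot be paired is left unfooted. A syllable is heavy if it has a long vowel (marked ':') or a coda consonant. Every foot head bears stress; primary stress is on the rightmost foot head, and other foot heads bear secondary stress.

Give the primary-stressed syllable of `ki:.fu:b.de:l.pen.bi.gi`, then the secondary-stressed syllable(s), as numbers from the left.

primary 6, secondary 1, 2, 3, 4

Weights: 1 ki: H, 2 fu:b H, 3 de:l H, 4 pen H, 5 bi L, 6 gi L.
Parse right to left (heavy = foot alone; LL = one foot; stranded L unfooted): (ˈki:) (ˈfu:b) (ˈde:l) (ˈpen) (bi.ˈgi).
Foot heads: 1, 2, 3, 4, 6.
Primary stress on the rightmost head = syllable 6.
Secondary stress on 1, 2, 3, 4: ˌki:.ˌfu:b.ˌde:l.ˌpen.bi.ˈgi.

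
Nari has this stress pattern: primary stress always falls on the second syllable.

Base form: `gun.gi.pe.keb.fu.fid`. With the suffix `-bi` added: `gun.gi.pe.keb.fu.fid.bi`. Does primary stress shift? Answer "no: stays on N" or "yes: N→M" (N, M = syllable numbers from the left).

no: stays on 2

Base `gun.gi.pe.keb.fu.fid` (6 syllables):
  The word has 6 syllables; the second syllable is syllable 2 (gi).
  → primary stress on syllable 2.
Suffixed `gun.gi.pe.keb.fu.fid.bi` (7 syllables):
  The word has 7 syllables; the second syllable is syllable 2 (gi).
  → primary stress on syllable 2.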